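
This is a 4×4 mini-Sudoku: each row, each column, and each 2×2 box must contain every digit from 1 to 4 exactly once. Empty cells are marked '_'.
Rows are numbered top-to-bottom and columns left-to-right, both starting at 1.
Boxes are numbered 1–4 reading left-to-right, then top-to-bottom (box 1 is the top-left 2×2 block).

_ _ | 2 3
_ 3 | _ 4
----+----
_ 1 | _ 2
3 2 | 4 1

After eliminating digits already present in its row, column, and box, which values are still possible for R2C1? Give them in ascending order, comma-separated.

1,2

Row 2 already contains {3, 4}.
Column 1 already contains {3}.
Its 2×2 block (box 1) already contains {3}.
Removing those from 1–4 leaves {1, 2} as the candidates for R2C1.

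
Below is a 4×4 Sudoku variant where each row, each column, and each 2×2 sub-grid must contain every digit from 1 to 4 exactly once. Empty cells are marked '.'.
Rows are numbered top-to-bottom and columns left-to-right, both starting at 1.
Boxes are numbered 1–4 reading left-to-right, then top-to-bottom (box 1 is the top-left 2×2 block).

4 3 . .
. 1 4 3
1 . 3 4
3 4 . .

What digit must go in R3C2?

Row 3 already contains {1, 3, 4}.
Column 2 already contains {1, 3, 4}.
Its 2×2 block (box 3) already contains {1, 3, 4}.
The only value from 1–4 not eliminated is 2, so R3C2 = 2.

2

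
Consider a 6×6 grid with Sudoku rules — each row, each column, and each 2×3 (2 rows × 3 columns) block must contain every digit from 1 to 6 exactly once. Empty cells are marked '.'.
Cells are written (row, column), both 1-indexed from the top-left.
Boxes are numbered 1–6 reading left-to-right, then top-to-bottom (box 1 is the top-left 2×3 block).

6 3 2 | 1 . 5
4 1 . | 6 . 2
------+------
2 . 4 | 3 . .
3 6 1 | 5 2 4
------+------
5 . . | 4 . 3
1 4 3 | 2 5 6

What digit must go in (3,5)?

Cell (3,5) itself could take any of {1, 6} by direct elimination.
Consider where 6 can go in box 4.
(3,6) is out (column 6 already has a 6).
So the only cell in box 4 that can hold 6 is (3,5).
Therefore (3,5) = 6.

6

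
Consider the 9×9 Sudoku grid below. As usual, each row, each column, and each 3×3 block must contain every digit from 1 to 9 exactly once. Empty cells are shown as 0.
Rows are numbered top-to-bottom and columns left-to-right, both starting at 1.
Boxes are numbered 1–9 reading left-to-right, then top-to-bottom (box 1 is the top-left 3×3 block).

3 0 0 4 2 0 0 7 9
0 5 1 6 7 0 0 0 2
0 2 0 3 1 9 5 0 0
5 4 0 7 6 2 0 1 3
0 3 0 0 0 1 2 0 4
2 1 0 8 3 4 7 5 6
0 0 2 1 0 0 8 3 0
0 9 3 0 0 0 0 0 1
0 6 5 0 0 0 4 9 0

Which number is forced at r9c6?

3

Cell r9c6 itself could take any of {3, 7, 8} by direct elimination.
Consider where 3 can go in box 8.
r7c5 is out (row 7 already has a 3). r7c6 is out (row 7 already has a 3). r8c4 is out (row 8 already has a 3). r8c5 is out (row 8 already has a 3). The remaining empty cells in box 8 are similarly blocked.
So the only cell in box 8 that can hold 3 is r9c6.
Therefore r9c6 = 3.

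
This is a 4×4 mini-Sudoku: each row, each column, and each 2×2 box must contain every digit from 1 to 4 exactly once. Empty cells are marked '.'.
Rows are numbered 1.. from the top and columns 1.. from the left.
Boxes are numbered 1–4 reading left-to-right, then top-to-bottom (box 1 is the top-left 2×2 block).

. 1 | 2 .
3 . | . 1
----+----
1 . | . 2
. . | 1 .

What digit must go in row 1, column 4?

Cell row 1, column 4 itself could take any of {3, 4} by direct elimination.
Consider where 3 can go in box 2.
row 2, column 3 is out (row 2 already has a 3).
So the only cell in box 2 that can hold 3 is row 1, column 4.
Therefore row 1, column 4 = 3.

3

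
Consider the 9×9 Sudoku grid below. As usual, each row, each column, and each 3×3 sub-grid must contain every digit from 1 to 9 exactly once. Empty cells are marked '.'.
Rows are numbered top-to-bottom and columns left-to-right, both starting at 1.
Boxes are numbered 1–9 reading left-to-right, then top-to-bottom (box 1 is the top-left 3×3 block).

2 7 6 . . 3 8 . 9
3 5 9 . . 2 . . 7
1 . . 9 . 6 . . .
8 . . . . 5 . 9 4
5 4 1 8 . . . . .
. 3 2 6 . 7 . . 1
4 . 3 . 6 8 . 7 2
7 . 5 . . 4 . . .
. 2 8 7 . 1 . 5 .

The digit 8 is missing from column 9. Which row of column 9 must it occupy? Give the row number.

Consider where 8 can go in column 9.
R3C9 is out (box 3 already has a 8).
R5C9 is out (row 5 already has a 8).
R9C9 is out (row 9 already has a 8).
So the only cell in column 9 that can hold 8 is R8C9.
That is row 8.

8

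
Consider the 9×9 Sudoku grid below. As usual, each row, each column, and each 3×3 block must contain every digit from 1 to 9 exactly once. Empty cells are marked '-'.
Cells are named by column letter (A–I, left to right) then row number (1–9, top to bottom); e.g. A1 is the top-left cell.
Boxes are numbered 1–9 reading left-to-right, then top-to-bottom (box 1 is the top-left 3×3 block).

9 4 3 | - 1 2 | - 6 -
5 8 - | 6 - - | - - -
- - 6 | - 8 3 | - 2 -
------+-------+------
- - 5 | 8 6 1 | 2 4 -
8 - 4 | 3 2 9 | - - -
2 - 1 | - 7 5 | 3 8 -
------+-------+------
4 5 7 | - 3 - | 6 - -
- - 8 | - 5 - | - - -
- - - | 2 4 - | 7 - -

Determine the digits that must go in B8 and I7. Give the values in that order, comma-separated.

2,2

For B8:
  Consider where 2 can go in column B.
  B3 is out (row 3 already has a 2).
  B4 is out (row 4 already has a 2).
  B5 is out (row 5 already has a 2).
  B6 is out (row 6 already has a 2).
  B9 is out (row 9 already has a 2).
  So the only cell in column B that can hold 2 is B8.
  So B8 = 2.
For I7:
  Consider where 2 can go in row 7.
  D7 is out (column D already has a 2).
  F7 is out (column F already has a 2).
  H7 is out (column H already has a 2).
  So the only cell in row 7 that can hold 2 is I7.
  So I7 = 2.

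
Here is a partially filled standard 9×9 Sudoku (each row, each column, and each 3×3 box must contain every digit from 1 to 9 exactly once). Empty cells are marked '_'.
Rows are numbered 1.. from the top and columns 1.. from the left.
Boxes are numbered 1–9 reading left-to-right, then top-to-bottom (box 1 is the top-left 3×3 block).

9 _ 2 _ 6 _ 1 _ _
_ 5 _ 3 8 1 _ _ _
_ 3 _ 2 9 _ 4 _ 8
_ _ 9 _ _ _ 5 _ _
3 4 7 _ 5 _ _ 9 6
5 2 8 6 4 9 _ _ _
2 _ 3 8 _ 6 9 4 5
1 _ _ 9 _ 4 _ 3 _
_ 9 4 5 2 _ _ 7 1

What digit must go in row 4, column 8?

8

Cell row 4, column 8 itself could take any of {1, 2, 8} by direct elimination.
Consider where 8 can go in column 8.
row 1, column 8 is out (box 3 already has a 8).
row 2, column 8 is out (row 2 already has a 8).
row 3, column 8 is out (row 3 already has a 8).
row 6, column 8 is out (row 6 already has a 8).
So the only cell in column 8 that can hold 8 is row 4, column 8.
Therefore row 4, column 8 = 8.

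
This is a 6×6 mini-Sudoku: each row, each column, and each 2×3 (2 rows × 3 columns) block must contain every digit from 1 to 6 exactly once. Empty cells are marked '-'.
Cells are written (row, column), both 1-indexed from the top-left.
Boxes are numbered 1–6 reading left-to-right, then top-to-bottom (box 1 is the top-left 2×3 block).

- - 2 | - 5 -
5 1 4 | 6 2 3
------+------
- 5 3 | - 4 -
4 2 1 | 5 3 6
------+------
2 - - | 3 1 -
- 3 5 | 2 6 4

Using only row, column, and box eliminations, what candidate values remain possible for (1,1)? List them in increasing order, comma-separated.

Row 1 already contains {2, 5}.
Column 1 already contains {2, 4, 5}.
Its 2×3 block (box 1) already contains {1, 2, 4, 5}.
Removing those from 1–6 leaves {3, 6} as the candidates for (1,1).

3,6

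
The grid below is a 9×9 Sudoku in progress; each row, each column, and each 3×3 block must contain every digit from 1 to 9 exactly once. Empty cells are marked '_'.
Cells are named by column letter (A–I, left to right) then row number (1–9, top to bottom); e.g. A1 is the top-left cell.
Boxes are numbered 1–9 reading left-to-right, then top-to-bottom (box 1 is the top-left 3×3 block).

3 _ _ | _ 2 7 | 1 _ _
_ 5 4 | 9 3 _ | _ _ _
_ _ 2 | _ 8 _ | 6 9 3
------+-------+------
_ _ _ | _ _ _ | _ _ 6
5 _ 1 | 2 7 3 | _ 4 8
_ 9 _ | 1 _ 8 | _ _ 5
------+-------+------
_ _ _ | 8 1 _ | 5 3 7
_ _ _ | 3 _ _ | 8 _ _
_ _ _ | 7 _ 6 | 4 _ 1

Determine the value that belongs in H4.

Cell H4 itself could take any of {1, 2, 7} by direct elimination.
Consider where 1 can go in column H.
H1 is out (row 1 already has a 1).
H2 is out (box 3 already has a 1).
H6 is out (row 6 already has a 1).
H8 is out (box 9 already has a 1).
H9 is out (row 9 already has a 1).
So the only cell in column H that can hold 1 is H4.
Therefore H4 = 1.

1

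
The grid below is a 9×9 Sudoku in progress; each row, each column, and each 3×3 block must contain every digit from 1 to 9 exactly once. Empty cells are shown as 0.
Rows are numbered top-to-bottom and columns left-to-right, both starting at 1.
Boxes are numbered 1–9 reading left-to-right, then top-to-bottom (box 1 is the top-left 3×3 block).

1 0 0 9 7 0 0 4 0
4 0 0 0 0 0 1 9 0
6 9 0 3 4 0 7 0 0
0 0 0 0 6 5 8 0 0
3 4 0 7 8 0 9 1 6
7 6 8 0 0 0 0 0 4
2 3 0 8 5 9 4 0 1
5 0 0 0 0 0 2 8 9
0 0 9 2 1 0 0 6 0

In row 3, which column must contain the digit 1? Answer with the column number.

Consider where 1 can go in row 3.
r3c3 is out (box 1 already has a 1).
r3c8 is out (column 8 already has a 1).
r3c9 is out (column 9 already has a 1).
So the only cell in row 3 that can hold 1 is r3c6.
That is column 6.

6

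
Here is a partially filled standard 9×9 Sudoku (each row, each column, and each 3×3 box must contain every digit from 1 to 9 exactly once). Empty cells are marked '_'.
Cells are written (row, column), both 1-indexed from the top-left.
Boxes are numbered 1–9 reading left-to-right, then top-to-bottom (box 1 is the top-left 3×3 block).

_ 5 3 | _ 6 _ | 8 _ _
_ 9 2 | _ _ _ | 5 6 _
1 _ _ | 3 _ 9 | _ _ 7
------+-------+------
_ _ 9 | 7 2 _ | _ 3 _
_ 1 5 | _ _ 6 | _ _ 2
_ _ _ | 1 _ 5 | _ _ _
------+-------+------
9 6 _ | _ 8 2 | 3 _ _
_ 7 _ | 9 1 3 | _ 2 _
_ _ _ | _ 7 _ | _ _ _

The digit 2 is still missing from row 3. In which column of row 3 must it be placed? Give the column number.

7

Consider where 2 can go in row 3.
(3,2) is out (box 1 already has a 2).
(3,3) is out (column 3 already has a 2).
(3,5) is out (column 5 already has a 2).
(3,8) is out (column 8 already has a 2).
So the only cell in row 3 that can hold 2 is (3,7).
That is column 7.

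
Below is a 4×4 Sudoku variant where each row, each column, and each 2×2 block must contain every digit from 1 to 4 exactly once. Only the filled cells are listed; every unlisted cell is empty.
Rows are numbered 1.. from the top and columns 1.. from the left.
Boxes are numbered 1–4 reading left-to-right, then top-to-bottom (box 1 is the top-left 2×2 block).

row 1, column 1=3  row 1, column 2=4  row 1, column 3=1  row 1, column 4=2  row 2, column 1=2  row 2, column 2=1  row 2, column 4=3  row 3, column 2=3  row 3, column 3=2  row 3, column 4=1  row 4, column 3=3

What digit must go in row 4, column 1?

1

Cell row 4, column 1 itself could take any of {1, 4} by direct elimination.
Consider where 1 can go in row 4.
row 4, column 2 is out (column 2 already has a 1).
row 4, column 4 is out (column 4 already has a 1).
So the only cell in row 4 that can hold 1 is row 4, column 1.
Therefore row 4, column 1 = 1.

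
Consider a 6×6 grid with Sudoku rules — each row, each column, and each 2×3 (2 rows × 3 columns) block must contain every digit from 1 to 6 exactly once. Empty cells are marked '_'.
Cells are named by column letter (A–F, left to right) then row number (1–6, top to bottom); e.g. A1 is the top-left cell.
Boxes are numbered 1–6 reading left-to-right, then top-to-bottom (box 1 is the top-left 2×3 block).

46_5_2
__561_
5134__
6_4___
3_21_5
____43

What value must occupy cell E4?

Cell E4 itself could take any of {2, 3, 5} by direct elimination.
Consider where 5 can go in box 4.
E3 is out (row 3 already has a 5).
F3 is out (row 3 already has a 5).
D4 is out (column D already has a 5).
F4 is out (column F already has a 5).
So the only cell in box 4 that can hold 5 is E4.
Therefore E4 = 5.

5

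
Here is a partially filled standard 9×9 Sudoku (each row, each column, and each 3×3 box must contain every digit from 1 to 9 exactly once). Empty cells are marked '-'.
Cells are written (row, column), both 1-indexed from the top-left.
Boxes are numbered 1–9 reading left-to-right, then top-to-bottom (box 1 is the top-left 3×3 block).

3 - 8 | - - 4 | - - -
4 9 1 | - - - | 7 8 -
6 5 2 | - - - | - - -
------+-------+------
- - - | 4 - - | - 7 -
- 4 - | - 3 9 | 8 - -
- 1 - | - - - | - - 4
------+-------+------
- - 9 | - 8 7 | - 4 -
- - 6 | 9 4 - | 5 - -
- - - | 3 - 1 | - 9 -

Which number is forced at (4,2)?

6

Cell (4,2) itself could take any of {2, 3, 6, 8} by direct elimination.
Consider where 6 can go in box 4.
(4,1) is out (column 1 already has a 6). (4,3) is out (column 3 already has a 6). (5,1) is out (column 1 already has a 6). (5,3) is out (column 3 already has a 6). The remaining empty cells in box 4 are similarly blocked.
So the only cell in box 4 that can hold 6 is (4,2).
Therefore (4,2) = 6.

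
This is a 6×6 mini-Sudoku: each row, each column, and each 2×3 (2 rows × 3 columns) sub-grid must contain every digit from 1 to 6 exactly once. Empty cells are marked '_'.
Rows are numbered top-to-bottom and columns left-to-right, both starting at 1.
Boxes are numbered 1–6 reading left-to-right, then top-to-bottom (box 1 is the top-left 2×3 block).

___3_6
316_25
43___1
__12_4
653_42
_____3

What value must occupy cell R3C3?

Cell R3C3 itself could take any of {2, 5} by direct elimination.
Consider where 2 can go in row 3.
R3C4 is out (column 4 already has a 2).
R3C5 is out (column 5 already has a 2).
So the only cell in row 3 that can hold 2 is R3C3.
Therefore R3C3 = 2.

2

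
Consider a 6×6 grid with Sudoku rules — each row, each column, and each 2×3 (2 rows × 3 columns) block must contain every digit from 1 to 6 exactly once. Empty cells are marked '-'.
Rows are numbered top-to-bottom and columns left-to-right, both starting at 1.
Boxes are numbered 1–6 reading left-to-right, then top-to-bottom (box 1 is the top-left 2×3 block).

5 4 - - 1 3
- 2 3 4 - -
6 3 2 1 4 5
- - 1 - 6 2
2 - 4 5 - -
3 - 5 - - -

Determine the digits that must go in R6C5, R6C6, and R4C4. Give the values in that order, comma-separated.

For R6C5:
  Row 6 already contains {3, 5}.
  Column 5 already contains {1, 4, 6}.
  Its 2×3 block (box 6) already contains {5}.
  The only value from 1–6 not eliminated is 2, so R6C5 = 2.
For R6C6:
  Consider where 4 can go in box 6.
  R5C5 is out (row 5 already has a 4).
  R5C6 is out (row 5 already has a 4).
  R6C4 is out (column 4 already has a 4).
  R6C5 is out (column 5 already has a 4).
  So the only cell in box 6 that can hold 4 is R6C6.
  So R6C6 = 4.
For R4C4:
  Row 4 already contains {1, 2, 6}.
  Column 4 already contains {1, 4, 5}.
  Its 2×3 block (box 4) already contains {1, 2, 4, 5, 6}.
  The only value from 1–6 not eliminated is 3, so R4C4 = 3.

2,4,3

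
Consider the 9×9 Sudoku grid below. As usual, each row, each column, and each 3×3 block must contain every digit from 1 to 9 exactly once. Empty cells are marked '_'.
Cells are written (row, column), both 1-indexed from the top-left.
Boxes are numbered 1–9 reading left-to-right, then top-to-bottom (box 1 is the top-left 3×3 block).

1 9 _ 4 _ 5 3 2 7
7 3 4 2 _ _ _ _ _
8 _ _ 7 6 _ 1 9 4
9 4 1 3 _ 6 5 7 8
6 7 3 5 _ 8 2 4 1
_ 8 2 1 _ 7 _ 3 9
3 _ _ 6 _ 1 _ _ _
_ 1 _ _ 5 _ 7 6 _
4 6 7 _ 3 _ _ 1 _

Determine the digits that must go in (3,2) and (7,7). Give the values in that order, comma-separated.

For (3,2):
  Consider where 2 can go in box 1.
  (1,3) is out (row 1 already has a 2).
  (3,3) is out (column 3 already has a 2).
  So the only cell in box 1 that can hold 2 is (3,2).
  So (3,2) = 2.
For (7,7):
  Consider where 4 can go in box 9.
  (7,8) is out (column 8 already has a 4).
  (7,9) is out (column 9 already has a 4).
  (8,9) is out (column 9 already has a 4).
  (9,7) is out (row 9 already has a 4).
  (9,9) is out (row 9 already has a 4).
  So the only cell in box 9 that can hold 4 is (7,7).
  So (7,7) = 4.

2,4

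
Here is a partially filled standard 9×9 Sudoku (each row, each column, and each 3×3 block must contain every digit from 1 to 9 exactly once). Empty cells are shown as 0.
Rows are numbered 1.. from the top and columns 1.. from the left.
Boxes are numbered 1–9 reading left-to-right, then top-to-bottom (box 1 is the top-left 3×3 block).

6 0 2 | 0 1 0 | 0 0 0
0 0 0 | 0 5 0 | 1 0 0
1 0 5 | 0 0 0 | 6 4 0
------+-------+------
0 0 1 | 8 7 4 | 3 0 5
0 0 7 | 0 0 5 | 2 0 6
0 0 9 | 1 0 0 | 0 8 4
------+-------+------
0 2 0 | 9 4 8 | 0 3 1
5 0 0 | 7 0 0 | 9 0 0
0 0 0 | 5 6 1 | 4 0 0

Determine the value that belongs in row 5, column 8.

Cell row 5, column 8 itself could take any of {1, 9} by direct elimination.
Consider where 1 can go in row 5.
row 5, column 1 is out (column 1 already has a 1).
row 5, column 2 is out (box 4 already has a 1).
row 5, column 4 is out (column 4 already has a 1).
row 5, column 5 is out (column 5 already has a 1).
So the only cell in row 5 that can hold 1 is row 5, column 8.
Therefore row 5, column 8 = 1.

1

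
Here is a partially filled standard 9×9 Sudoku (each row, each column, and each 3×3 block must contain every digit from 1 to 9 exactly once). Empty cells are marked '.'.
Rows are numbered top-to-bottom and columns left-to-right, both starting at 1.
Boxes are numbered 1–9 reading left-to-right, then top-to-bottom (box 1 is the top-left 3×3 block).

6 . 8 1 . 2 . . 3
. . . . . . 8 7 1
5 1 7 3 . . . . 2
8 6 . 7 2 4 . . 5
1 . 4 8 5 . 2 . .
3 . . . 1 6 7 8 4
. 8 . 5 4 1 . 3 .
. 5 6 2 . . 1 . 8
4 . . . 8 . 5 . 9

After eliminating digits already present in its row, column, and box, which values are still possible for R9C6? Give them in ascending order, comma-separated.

Row 9 already contains {4, 5, 8, 9}.
Column 6 already contains {1, 2, 4, 6}.
Its 3×3 block (box 8) already contains {1, 2, 4, 5, 8}.
Removing those from 1–9 leaves {3, 7} as the candidates for R9C6.

3,7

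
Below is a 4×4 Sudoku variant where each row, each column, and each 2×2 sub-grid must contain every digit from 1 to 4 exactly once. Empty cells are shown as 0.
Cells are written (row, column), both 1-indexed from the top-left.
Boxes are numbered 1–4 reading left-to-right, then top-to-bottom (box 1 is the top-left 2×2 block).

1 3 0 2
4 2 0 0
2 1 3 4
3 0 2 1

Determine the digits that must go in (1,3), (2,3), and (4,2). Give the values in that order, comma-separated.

4,1,4

For (1,3):
  Row 1 already contains {1, 2, 3}.
  Column 3 already contains {2, 3}.
  Its 2×2 block (box 2) already contains {2}.
  The only value from 1–4 not eliminated is 4, so (1,3) = 4.
For (2,3):
  Row 2 already contains {2, 4}.
  Column 3 already contains {2, 3}.
  Its 2×2 block (box 2) already contains {2}.
  The only value from 1–4 not eliminated is 1, so (2,3) = 1.
For (4,2):
  Row 4 already contains {1, 2, 3}.
  Column 2 already contains {1, 2, 3}.
  Its 2×2 block (box 3) already contains {1, 2, 3}.
  The only value from 1–4 not eliminated is 4, so (4,2) = 4.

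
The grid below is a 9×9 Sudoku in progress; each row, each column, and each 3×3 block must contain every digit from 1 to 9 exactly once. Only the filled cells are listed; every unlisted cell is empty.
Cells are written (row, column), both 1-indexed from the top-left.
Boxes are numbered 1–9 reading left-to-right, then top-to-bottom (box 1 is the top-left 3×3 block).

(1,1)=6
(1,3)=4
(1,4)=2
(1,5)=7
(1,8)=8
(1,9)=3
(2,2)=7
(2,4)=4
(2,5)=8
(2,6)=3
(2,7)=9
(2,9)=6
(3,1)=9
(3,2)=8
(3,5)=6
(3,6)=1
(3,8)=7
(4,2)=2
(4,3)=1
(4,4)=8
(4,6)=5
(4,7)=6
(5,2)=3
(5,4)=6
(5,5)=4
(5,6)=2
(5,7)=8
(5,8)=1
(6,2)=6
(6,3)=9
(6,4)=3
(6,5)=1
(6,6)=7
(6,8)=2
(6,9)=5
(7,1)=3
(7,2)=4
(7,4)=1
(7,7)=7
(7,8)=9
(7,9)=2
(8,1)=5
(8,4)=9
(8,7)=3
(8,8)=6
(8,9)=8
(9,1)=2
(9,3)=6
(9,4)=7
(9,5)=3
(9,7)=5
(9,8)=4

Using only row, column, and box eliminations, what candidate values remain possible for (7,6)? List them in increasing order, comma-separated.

Row 7 already contains {1, 2, 3, 4, 7, 9}.
Column 6 already contains {1, 2, 3, 5, 7}.
Its 3×3 block (box 8) already contains {1, 3, 7, 9}.
Removing those from 1–9 leaves {6, 8} as the candidates for (7,6).

6,8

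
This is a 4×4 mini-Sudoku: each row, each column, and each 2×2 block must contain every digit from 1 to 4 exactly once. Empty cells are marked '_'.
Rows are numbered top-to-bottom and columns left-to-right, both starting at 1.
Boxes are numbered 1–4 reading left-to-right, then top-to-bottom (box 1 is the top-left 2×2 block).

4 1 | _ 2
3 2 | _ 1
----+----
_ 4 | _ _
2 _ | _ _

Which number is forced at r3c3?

Cell r3c3 itself could take any of {1, 2, 3} by direct elimination.
Consider where 2 can go in column 3.
r1c3 is out (row 1 already has a 2).
r2c3 is out (row 2 already has a 2).
r4c3 is out (row 4 already has a 2).
So the only cell in column 3 that can hold 2 is r3c3.
Therefore r3c3 = 2.

2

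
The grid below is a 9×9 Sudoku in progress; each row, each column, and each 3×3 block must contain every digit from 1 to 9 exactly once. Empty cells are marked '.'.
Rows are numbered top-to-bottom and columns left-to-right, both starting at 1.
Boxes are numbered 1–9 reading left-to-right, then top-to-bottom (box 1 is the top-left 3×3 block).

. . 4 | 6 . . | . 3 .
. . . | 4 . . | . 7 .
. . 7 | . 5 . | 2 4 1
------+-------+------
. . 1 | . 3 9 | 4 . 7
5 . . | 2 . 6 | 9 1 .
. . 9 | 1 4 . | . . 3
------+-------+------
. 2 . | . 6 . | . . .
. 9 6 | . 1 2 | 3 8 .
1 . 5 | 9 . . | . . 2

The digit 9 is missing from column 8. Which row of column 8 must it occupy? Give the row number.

Consider where 9 can go in column 8.
R4C8 is out (row 4 already has a 9).
R6C8 is out (row 6 already has a 9).
R9C8 is out (row 9 already has a 9).
So the only cell in column 8 that can hold 9 is R7C8.
That is row 7.

7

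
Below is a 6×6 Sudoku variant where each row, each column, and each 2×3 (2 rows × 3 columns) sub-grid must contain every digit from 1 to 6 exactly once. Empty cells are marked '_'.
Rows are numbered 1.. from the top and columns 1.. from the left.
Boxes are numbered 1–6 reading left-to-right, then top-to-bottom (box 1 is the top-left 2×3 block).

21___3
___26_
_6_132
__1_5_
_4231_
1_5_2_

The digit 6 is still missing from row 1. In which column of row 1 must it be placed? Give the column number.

Consider where 6 can go in row 1.
row 1, column 4 is out (box 2 already has a 6).
row 1, column 5 is out (column 5 already has a 6).
So the only cell in row 1 that can hold 6 is row 1, column 3.
That is column 3.

3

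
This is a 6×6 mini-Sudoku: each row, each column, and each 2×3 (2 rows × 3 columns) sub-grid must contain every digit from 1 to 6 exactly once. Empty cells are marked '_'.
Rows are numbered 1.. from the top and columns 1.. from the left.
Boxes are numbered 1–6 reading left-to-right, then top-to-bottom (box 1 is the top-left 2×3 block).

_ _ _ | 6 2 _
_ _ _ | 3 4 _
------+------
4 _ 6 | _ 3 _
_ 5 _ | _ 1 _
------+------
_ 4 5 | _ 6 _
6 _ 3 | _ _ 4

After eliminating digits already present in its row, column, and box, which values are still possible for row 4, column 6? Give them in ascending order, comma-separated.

2,6

Row 4 already contains {1, 5}.
Column 6 already contains {4}.
Its 2×3 block (box 4) already contains {1, 3}.
Removing those from 1–6 leaves {2, 6} as the candidates for row 4, column 6.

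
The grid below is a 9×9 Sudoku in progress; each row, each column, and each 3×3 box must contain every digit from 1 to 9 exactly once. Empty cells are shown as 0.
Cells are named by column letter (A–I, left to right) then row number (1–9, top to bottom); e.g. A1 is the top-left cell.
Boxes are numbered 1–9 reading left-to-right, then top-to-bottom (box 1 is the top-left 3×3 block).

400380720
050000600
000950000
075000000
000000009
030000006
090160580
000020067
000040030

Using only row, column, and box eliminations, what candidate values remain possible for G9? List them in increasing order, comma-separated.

Row 9 already contains {3, 4}.
Column G already contains {5, 6, 7}.
Its 3×3 block (box 9) already contains {3, 5, 6, 7, 8}.
Removing those from 1–9 leaves {1, 2, 9} as the candidates for G9.

1,2,9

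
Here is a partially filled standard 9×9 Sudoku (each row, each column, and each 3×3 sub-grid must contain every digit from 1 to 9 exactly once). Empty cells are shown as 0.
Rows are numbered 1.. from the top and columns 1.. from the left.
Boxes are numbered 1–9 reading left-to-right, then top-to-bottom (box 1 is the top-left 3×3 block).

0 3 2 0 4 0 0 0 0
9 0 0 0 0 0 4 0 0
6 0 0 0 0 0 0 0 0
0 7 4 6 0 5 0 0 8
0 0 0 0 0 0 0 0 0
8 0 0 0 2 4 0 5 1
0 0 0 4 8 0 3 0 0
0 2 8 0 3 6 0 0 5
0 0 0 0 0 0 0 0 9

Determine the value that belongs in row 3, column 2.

4

Cell row 3, column 2 itself could take any of {1, 4, 5, 8} by direct elimination.
Consider where 4 can go in row 3.
row 3, column 3 is out (column 3 already has a 4). row 3, column 4 is out (column 4 already has a 4). row 3, column 5 is out (column 5 already has a 4). row 3, column 6 is out (column 6 already has a 4). The remaining empty cells in row 3 are similarly blocked.
So the only cell in row 3 that can hold 4 is row 3, column 2.
Therefore row 3, column 2 = 4.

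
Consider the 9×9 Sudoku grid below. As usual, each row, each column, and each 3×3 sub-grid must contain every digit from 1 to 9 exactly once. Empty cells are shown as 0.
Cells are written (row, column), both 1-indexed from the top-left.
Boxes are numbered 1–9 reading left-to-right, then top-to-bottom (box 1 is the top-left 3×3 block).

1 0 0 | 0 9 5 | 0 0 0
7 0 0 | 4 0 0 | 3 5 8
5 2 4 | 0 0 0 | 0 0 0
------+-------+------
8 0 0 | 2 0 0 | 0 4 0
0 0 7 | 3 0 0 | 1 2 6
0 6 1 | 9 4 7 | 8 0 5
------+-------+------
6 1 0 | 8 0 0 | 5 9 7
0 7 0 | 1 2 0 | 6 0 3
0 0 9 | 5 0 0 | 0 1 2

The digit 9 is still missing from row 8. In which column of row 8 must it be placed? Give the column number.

Consider where 9 can go in row 8.
(8,1) is out (box 7 already has a 9).
(8,3) is out (column 3 already has a 9).
(8,8) is out (column 8 already has a 9).
So the only cell in row 8 that can hold 9 is (8,6).
That is column 6.

6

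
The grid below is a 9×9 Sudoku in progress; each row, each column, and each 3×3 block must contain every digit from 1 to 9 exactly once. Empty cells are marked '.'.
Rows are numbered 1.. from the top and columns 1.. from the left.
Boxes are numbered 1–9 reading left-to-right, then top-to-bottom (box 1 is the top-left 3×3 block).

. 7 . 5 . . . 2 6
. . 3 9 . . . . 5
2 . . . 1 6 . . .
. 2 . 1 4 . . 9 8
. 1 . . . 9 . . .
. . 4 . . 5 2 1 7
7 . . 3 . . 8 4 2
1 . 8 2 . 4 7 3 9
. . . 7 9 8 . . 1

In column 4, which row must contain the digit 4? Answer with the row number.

Consider where 4 can go in column 4.
row 5, column 4 is out (box 5 already has a 4).
row 6, column 4 is out (row 6 already has a 4).
So the only cell in column 4 that can hold 4 is row 3, column 4.
That is row 3.

3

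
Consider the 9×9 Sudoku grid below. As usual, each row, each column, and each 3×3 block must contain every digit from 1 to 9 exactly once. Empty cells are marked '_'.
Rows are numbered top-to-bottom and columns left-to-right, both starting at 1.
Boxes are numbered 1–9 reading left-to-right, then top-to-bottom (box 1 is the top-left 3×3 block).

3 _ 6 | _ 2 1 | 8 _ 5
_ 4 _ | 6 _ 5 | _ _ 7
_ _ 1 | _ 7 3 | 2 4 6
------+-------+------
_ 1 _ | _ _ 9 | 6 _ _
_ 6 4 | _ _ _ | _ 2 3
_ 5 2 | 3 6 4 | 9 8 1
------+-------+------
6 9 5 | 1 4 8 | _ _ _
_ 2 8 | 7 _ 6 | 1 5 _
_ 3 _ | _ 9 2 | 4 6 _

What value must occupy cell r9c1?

1

Cell r9c1 itself could take any of {1, 7} by direct elimination.
Consider where 1 can go in box 7.
r8c1 is out (row 8 already has a 1).
r9c3 is out (column 3 already has a 1).
So the only cell in box 7 that can hold 1 is r9c1.
Therefore r9c1 = 1.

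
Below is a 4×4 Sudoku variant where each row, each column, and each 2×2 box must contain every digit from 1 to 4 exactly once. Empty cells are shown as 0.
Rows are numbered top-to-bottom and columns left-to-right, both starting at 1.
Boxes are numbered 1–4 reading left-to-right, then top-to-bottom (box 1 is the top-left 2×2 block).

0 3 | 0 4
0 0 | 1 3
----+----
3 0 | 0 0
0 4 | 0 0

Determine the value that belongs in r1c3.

2

Row 1 already contains {3, 4}.
Column 3 already contains {1}.
Its 2×2 block (box 2) already contains {1, 3, 4}.
The only value from 1–4 not eliminated is 2, so r1c3 = 2.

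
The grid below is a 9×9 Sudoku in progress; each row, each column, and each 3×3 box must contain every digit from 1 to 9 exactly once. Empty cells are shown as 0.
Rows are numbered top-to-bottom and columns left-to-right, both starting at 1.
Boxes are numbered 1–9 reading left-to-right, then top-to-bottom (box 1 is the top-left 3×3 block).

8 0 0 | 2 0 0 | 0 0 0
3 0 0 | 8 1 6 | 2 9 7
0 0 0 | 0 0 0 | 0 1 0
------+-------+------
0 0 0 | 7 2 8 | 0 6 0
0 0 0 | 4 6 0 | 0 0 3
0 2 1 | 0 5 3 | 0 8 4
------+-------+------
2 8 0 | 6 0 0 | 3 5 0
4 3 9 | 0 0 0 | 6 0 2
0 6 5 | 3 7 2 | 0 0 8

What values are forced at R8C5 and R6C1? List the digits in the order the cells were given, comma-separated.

For R8C5:
  Row 8 already contains {2, 3, 4, 6, 9}.
  Column 5 already contains {1, 2, 5, 6, 7}.
  Its 3×3 block (box 8) already contains {2, 3, 6, 7}.
  The only value from 1–9 not eliminated is 8, so R8C5 = 8.
For R6C1:
  Consider where 6 can go in box 4.
  R4C1 is out (row 4 already has a 6). R4C2 is out (row 4 already has a 6). R4C3 is out (row 4 already has a 6). R5C1 is out (row 5 already has a 6). The remaining empty cells in box 4 are similarly blocked.
  So the only cell in box 4 that can hold 6 is R6C1.
  So R6C1 = 6.

8,6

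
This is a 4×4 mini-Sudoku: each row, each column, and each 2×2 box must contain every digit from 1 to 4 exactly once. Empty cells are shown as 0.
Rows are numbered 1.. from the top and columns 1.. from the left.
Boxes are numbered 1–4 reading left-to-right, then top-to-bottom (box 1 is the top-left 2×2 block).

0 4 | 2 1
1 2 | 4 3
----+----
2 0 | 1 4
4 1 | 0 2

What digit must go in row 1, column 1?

Row 1 already contains {1, 2, 4}.
Column 1 already contains {1, 2, 4}.
Its 2×2 block (box 1) already contains {1, 2, 4}.
The only value from 1–4 not eliminated is 3, so row 1, column 1 = 3.

3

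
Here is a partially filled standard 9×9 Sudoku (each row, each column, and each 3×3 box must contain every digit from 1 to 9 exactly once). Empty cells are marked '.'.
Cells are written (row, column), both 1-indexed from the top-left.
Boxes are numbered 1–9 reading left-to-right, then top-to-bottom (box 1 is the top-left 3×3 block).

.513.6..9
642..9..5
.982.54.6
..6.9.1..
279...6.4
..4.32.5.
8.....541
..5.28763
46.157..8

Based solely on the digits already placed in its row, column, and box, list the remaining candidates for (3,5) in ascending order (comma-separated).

Row 3 already contains {2, 4, 5, 6, 8, 9}.
Column 5 already contains {2, 3, 5, 9}.
Its 3×3 block (box 2) already contains {2, 3, 5, 6, 9}.
Removing those from 1–9 leaves {1, 7} as the candidates for (3,5).

1,7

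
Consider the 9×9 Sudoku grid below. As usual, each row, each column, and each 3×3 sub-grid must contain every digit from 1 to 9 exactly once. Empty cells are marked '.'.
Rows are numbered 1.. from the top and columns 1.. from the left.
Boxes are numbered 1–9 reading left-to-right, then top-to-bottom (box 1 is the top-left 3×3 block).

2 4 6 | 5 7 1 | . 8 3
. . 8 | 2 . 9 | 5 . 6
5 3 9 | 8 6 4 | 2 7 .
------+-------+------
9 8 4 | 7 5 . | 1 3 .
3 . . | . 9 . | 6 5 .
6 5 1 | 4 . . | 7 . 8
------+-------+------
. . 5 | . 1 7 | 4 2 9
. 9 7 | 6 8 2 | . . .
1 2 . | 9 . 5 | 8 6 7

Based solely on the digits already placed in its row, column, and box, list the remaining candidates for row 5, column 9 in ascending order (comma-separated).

Row 5 already contains {3, 5, 6, 9}.
Column 9 already contains {3, 6, 7, 8, 9}.
Its 3×3 block (box 6) already contains {1, 3, 5, 6, 7, 8}.
Removing those from 1–9 leaves {2, 4} as the candidates for row 5, column 9.

2,4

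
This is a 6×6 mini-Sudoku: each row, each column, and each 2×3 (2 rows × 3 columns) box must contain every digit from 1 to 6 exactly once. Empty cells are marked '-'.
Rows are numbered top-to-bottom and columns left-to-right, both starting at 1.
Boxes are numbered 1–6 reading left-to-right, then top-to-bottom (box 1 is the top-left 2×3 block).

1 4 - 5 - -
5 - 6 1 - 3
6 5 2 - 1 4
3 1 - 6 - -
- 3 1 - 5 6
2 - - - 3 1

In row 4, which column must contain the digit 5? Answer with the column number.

Consider where 5 can go in row 4.
R4C3 is out (box 3 already has a 5).
R4C5 is out (column 5 already has a 5).
So the only cell in row 4 that can hold 5 is R4C6.
That is column 6.

6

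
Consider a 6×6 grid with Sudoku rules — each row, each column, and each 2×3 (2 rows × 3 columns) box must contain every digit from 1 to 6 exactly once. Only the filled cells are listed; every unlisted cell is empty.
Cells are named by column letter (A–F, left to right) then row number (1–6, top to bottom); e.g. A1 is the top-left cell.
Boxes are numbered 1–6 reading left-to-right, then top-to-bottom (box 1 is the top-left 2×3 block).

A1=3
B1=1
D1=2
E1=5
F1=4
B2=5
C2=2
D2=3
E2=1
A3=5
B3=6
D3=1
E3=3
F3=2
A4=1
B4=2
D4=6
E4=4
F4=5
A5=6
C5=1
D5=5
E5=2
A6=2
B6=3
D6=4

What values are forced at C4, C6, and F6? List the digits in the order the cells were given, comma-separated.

For C4:
  Row 4 already contains {1, 2, 4, 5, 6}.
  Column C already contains {1, 2}.
  Its 2×3 block (box 3) already contains {1, 2, 5, 6}.
  The only value from 1–6 not eliminated is 3, so C4 = 3.
For C6:
  Row 6 already contains {2, 3, 4}.
  Column C already contains {1, 2}.
  Its 2×3 block (box 5) already contains {1, 2, 3, 6}.
  The only value from 1–6 not eliminated is 5, so C6 = 5.
For F6:
  Consider where 1 can go in box 6.
  F5 is out (row 5 already has a 1).
  E6 is out (column E already has a 1).
  So the only cell in box 6 that can hold 1 is F6.
  So F6 = 1.

3,5,1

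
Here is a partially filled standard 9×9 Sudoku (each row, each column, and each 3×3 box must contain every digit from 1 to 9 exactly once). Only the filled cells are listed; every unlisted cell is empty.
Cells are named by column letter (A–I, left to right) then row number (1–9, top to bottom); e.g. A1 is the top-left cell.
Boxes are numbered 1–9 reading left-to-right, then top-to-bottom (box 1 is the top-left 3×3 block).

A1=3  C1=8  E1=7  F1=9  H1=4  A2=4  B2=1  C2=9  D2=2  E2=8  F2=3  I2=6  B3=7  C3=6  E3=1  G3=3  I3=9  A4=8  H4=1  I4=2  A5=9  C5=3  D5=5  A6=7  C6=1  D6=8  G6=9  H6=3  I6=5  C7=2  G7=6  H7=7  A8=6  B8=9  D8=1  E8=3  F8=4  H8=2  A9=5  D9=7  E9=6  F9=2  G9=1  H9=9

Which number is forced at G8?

5

Cell G8 itself could take any of {5, 8} by direct elimination.
Consider where 5 can go in row 8.
C8 is out (box 7 already has a 5).
I8 is out (column I already has a 5).
So the only cell in row 8 that can hold 5 is G8.
Therefore G8 = 5.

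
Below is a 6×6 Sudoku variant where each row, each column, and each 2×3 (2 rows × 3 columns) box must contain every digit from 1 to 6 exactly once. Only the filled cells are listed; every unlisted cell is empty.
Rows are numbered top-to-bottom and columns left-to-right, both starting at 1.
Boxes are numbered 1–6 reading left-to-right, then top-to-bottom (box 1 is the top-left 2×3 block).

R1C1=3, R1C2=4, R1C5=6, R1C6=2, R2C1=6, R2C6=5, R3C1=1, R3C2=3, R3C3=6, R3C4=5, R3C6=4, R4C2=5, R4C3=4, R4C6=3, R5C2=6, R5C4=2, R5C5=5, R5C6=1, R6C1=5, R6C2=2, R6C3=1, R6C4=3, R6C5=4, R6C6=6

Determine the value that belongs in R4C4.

6

Cell R4C4 itself could take any of {1, 6} by direct elimination.
Consider where 6 can go in column 4.
R1C4 is out (row 1 already has a 6).
R2C4 is out (row 2 already has a 6).
So the only cell in column 4 that can hold 6 is R4C4.
Therefore R4C4 = 6.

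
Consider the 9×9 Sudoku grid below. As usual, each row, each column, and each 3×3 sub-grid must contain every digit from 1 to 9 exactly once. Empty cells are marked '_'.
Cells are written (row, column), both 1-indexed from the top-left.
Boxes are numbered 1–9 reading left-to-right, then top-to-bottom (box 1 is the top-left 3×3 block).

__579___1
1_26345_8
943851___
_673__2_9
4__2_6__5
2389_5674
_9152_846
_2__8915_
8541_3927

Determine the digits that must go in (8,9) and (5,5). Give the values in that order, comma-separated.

3,7

For (8,9):
  Row 8 already contains {1, 2, 5, 8, 9}.
  Column 9 already contains {1, 4, 5, 6, 7, 8, 9}.
  Its 3×3 block (box 9) already contains {1, 2, 4, 5, 6, 7, 8, 9}.
  The only value from 1–9 not eliminated is 3, so (8,9) = 3.
For (5,5):
  Consider where 7 can go in box 5.
  (4,5) is out (row 4 already has a 7).
  (4,6) is out (row 4 already has a 7).
  (6,5) is out (row 6 already has a 7).
  So the only cell in box 5 that can hold 7 is (5,5).
  So (5,5) = 7.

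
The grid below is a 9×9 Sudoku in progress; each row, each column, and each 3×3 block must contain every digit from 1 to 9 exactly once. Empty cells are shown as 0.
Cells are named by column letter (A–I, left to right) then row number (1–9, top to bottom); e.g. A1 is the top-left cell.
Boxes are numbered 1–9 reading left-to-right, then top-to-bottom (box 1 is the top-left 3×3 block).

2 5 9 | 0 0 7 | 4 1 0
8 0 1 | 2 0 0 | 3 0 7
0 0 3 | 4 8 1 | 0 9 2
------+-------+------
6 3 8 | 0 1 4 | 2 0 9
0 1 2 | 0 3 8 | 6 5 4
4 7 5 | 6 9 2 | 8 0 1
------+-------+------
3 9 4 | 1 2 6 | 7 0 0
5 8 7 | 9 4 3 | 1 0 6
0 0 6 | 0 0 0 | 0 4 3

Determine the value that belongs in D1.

3

Row 1 already contains {1, 2, 4, 5, 7, 9}.
Column D already contains {1, 2, 4, 6, 9}.
Its 3×3 block (box 2) already contains {1, 2, 4, 7, 8}.
The only value from 1–9 not eliminated is 3, so D1 = 3.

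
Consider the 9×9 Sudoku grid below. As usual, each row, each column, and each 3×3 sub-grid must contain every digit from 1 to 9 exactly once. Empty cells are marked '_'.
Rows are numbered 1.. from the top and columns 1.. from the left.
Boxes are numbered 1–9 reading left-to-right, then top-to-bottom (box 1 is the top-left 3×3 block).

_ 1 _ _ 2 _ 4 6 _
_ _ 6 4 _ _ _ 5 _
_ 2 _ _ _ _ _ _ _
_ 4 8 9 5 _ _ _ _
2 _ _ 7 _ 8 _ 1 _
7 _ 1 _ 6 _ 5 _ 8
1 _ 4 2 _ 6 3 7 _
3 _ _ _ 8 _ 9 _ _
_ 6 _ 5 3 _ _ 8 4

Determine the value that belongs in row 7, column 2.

8

Cell row 7, column 2 itself could take any of {5, 8, 9} by direct elimination.
Consider where 8 can go in box 7.
row 8, column 2 is out (row 8 already has a 8).
row 8, column 3 is out (row 8 already has a 8).
row 9, column 1 is out (row 9 already has a 8).
row 9, column 3 is out (row 9 already has a 8).
So the only cell in box 7 that can hold 8 is row 7, column 2.
Therefore row 7, column 2 = 8.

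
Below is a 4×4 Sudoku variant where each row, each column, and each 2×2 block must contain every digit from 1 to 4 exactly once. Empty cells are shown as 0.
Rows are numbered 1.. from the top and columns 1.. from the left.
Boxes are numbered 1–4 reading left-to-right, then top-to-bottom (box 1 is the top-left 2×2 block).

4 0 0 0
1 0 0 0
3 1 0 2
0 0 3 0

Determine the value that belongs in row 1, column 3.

1

Cell row 1, column 3 itself could take any of {1, 2} by direct elimination.
Consider where 1 can go in column 3.
row 2, column 3 is out (row 2 already has a 1).
row 3, column 3 is out (row 3 already has a 1).
So the only cell in column 3 that can hold 1 is row 1, column 3.
Therefore row 1, column 3 = 1.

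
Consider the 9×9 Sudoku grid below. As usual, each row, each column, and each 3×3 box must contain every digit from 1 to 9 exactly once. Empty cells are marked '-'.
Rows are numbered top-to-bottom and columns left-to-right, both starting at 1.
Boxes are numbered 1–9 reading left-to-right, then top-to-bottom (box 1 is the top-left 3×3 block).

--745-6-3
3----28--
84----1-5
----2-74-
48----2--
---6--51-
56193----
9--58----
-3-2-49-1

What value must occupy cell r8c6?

Cell r8c6 itself could take any of {1, 6, 7} by direct elimination.
Consider where 1 can go in row 8.
r8c2 is out (box 7 already has a 1).
r8c3 is out (column 3 already has a 1).
r8c7 is out (column 7 already has a 1).
r8c8 is out (column 8 already has a 1).
r8c9 is out (column 9 already has a 1).
So the only cell in row 8 that can hold 1 is r8c6.
Therefore r8c6 = 1.

1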